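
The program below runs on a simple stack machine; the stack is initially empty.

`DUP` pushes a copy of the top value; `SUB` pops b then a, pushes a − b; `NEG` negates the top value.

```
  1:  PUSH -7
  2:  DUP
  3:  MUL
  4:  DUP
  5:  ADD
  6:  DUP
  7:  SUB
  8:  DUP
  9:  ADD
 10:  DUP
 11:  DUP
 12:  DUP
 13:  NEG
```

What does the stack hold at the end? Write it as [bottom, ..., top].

[0, 0, 0, 0]

PUSH -7 -> -7
DUP     -> -7 -7
MUL     -> 49
DUP     -> 49 49
ADD     -> 98
DUP     -> 98 98
SUB     -> 0
DUP     -> 0 0
ADD     -> 0
DUP     -> 0 0
DUP     -> 0 0 0
DUP     -> 0 0 0 0
NEG     -> 0 0 0 0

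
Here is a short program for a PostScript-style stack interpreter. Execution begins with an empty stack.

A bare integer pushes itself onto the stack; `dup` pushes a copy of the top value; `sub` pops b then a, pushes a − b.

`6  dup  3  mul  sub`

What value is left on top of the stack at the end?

6   -> 6
dup -> 6 6
3   -> 6 6 3
mul -> 6 18
sub -> -12

-12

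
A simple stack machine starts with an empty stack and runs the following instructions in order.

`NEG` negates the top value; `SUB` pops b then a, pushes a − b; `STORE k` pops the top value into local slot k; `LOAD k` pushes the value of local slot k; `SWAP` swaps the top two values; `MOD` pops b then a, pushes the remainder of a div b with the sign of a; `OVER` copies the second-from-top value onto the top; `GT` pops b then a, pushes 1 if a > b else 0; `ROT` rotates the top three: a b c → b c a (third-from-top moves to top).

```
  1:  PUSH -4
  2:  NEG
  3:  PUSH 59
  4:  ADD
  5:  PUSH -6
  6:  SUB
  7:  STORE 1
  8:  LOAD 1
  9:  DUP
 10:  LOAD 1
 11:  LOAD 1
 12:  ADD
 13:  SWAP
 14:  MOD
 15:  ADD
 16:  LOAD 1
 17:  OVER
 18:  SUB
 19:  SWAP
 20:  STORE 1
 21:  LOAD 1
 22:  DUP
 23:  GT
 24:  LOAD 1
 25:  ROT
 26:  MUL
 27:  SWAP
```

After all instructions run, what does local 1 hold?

PUSH -4 -> [-4]
NEG     -> [4]
PUSH 59 -> [4, 59]
ADD     -> [63]
PUSH -6 -> [63, -6]
SUB     -> [69]
STORE 1 -> []
LOAD 1  -> [69]
DUP     -> [69, 69]
LOAD 1  -> [69, 69, 69]
LOAD 1  -> [69, 69, 69, 69]
ADD     -> [69, 69, 138]
SWAP    -> [69, 138, 69]
MOD     -> [69, 0]
ADD     -> [69]
LOAD 1  -> [69, 69]
OVER    -> [69, 69, 69]
SUB     -> [69, 0]
SWAP    -> [0, 69]
STORE 1 -> [0]
LOAD 1  -> [0, 69]
DUP     -> [0, 69, 69]
GT      -> [0, 0]
LOAD 1  -> [0, 0, 69]
ROT     -> [0, 69, 0]
MUL     -> [0, 0]
SWAP    -> [0, 0]

69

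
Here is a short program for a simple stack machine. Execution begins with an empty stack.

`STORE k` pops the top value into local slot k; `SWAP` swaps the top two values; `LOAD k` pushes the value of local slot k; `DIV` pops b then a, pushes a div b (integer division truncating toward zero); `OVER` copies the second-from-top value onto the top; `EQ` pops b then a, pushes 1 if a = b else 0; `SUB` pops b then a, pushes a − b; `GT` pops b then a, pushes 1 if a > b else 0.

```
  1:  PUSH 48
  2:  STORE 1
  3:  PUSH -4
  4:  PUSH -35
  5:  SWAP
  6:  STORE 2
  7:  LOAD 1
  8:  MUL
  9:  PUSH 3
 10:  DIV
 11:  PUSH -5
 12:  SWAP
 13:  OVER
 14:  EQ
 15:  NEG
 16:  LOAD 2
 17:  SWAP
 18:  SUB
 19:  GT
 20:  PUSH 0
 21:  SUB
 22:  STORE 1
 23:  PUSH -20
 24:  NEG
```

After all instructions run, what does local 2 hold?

-4

PUSH 48  : [48]
STORE 1  : []
PUSH -4  : [-4]
PUSH -35 : [-4, -35]
SWAP     : [-35, -4]
STORE 2  : [-35]
LOAD 1   : [-35, 48]
MUL      : [-1680]
PUSH 3   : [-1680, 3]
DIV      : [-560]
PUSH -5  : [-560, -5]
SWAP     : [-5, -560]
OVER     : [-5, -560, -5]
EQ       : [-5, 0]
NEG      : [-5, 0]
LOAD 2   : [-5, 0, -4]
SWAP     : [-5, -4, 0]
SUB      : [-5, -4]
GT       : [0]
PUSH 0   : [0, 0]
SUB      : [0]
STORE 1  : []
PUSH -20 : [-20]
NEG      : [20]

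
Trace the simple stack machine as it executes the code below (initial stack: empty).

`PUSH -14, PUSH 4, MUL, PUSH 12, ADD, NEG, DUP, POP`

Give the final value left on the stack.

44

PUSH -14 → [-14]
PUSH 4   → [-14, 4]
MUL      → [-56]
PUSH 12  → [-56, 12]
ADD      → [-44]
NEG      → [44]
DUP      → [44, 44]
POP      → [44]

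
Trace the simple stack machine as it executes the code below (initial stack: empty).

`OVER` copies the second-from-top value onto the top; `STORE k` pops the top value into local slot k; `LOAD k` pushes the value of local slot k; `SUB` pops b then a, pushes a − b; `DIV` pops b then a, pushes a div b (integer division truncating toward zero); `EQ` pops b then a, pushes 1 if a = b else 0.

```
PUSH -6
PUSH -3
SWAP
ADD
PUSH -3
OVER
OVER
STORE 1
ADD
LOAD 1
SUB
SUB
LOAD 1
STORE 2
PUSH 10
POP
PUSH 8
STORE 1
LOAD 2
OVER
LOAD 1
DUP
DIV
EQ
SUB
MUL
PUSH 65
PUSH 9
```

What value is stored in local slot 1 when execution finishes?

PUSH -6 : [-6]
PUSH -3 : [-6, -3]
SWAP    : [-3, -6]
ADD     : [-9]
PUSH -3 : [-9, -3]
OVER    : [-9, -3, -9]
OVER    : [-9, -3, -9, -3]
STORE 1 : [-9, -3, -9]
ADD     : [-9, -12]
LOAD 1  : [-9, -12, -3]
SUB     : [-9, -9]
SUB     : [0]
LOAD 1  : [0, -3]
STORE 2 : [0]
PUSH 10 : [0, 10]
POP     : [0]
PUSH 8  : [0, 8]
STORE 1 : [0]
LOAD 2  : [0, -3]
OVER    : [0, -3, 0]
LOAD 1  : [0, -3, 0, 8]
DUP     : [0, -3, 0, 8, 8]
DIV     : [0, -3, 0, 1]
EQ      : [0, -3, 0]
SUB     : [0, -3]
MUL     : [0]
PUSH 65 : [0, 65]
PUSH 9  : [0, 65, 9]

8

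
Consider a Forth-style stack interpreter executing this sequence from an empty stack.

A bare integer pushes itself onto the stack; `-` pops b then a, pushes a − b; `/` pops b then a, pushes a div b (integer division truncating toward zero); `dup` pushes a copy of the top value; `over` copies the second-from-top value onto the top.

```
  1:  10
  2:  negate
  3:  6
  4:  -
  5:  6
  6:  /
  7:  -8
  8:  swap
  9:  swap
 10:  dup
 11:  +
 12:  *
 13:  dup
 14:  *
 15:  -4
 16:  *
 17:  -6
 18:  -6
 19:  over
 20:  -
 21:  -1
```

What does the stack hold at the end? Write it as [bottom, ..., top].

[-4096, -6, 0, -1]

10     : 10
negate : -10
6      : -10 6
-      : -16
6      : -16 6
/      : -2
-8     : -2 -8
swap   : -8 -2
swap   : -2 -8
dup    : -2 -8 -8
+      : -2 -16
*      : 32
dup    : 32 32
*      : 1024
-4     : 1024 -4
*      : -4096
-6     : -4096 -6
-6     : -4096 -6 -6
over   : -4096 -6 -6 -6
-      : -4096 -6 0
-1     : -4096 -6 0 -1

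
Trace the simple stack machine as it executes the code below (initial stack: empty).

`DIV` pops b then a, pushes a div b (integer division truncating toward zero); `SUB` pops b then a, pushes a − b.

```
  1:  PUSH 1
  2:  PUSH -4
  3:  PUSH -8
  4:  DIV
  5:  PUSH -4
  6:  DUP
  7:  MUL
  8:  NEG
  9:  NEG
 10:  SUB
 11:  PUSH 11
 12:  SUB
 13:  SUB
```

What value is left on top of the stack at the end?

PUSH 1   [1]
PUSH -4  [1, -4]
PUSH -8  [1, -4, -8]
DIV      [1, 0]
PUSH -4  [1, 0, -4]
DUP      [1, 0, -4, -4]
MUL      [1, 0, 16]
NEG      [1, 0, -16]
NEG      [1, 0, 16]
SUB      [1, -16]
PUSH 11  [1, -16, 11]
SUB      [1, -27]
SUB      [28]

28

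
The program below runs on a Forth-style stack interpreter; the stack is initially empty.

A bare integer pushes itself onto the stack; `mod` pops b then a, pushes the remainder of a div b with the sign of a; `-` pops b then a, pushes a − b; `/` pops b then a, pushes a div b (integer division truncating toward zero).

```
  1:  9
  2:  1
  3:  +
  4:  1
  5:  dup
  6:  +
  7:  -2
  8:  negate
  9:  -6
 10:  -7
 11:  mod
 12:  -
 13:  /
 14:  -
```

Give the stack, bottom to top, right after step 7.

[10, 2, -2]

9   : 9
1   : 9 1
+   : 10
1   : 10 1
dup : 10 1 1
+   : 10 2
-2  : 10 2 -2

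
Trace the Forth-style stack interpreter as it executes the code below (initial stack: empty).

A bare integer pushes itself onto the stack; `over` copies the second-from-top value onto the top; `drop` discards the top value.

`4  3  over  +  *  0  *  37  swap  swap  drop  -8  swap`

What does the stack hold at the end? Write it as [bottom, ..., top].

[-8, 0]

4    → 4
3    → 4 3
over → 4 3 4
+    → 4 7
*    → 28
0    → 28 0
*    → 0
37   → 0 37
swap → 37 0
swap → 0 37
drop → 0
-8   → 0 -8
swap → -8 0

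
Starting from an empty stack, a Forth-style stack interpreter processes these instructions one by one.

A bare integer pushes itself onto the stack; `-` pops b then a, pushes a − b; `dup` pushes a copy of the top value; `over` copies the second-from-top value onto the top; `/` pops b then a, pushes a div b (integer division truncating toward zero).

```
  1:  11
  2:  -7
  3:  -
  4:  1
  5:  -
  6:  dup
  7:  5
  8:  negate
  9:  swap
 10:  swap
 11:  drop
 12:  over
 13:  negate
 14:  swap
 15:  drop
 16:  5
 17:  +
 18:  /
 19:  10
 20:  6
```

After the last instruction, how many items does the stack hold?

3

11     -> 11
-7     -> 11 -7
-      -> 18
1      -> 18 1
-      -> 17
dup    -> 17 17
5      -> 17 17 5
negate -> 17 17 -5
swap   -> 17 -5 17
swap   -> 17 17 -5
drop   -> 17 17
over   -> 17 17 17
negate -> 17 17 -17
swap   -> 17 -17 17
drop   -> 17 -17
5      -> 17 -17 5
+      -> 17 -12
/      -> -1
10     -> -1 10
6      -> -1 10 6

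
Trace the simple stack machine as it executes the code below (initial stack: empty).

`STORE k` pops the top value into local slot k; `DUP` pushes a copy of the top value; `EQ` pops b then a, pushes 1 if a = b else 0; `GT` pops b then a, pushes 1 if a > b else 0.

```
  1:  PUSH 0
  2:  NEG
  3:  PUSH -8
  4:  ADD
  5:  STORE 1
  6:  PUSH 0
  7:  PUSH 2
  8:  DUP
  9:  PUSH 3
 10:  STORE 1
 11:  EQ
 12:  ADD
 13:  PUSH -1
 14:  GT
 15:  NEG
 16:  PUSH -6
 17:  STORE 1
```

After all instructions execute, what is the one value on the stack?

-1

PUSH 0  -> [0]
NEG     -> [0]
PUSH -8 -> [0, -8]
ADD     -> [-8]
STORE 1 -> []
PUSH 0  -> [0]
PUSH 2  -> [0, 2]
DUP     -> [0, 2, 2]
PUSH 3  -> [0, 2, 2, 3]
STORE 1 -> [0, 2, 2]
EQ      -> [0, 1]
ADD     -> [1]
PUSH -1 -> [1, -1]
GT      -> [1]
NEG     -> [-1]
PUSH -6 -> [-1, -6]
STORE 1 -> [-1]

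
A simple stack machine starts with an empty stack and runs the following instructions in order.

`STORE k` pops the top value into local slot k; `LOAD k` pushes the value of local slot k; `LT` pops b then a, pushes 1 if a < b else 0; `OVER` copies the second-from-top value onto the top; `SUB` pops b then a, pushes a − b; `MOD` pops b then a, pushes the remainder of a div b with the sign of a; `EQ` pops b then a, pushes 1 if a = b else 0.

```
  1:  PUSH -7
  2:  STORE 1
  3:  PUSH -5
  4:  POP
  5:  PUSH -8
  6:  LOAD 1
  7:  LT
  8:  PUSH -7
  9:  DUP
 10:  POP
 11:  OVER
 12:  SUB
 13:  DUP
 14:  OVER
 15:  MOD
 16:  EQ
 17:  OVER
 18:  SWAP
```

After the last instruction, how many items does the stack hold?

3

PUSH -7 : [-7]
STORE 1 : []
PUSH -5 : [-5]
POP     : []
PUSH -8 : [-8]
LOAD 1  : [-8, -7]
LT      : [1]
PUSH -7 : [1, -7]
DUP     : [1, -7, -7]
POP     : [1, -7]
OVER    : [1, -7, 1]
SUB     : [1, -8]
DUP     : [1, -8, -8]
OVER    : [1, -8, -8, -8]
MOD     : [1, -8, 0]
EQ      : [1, 0]
OVER    : [1, 0, 1]
SWAP    : [1, 1, 0]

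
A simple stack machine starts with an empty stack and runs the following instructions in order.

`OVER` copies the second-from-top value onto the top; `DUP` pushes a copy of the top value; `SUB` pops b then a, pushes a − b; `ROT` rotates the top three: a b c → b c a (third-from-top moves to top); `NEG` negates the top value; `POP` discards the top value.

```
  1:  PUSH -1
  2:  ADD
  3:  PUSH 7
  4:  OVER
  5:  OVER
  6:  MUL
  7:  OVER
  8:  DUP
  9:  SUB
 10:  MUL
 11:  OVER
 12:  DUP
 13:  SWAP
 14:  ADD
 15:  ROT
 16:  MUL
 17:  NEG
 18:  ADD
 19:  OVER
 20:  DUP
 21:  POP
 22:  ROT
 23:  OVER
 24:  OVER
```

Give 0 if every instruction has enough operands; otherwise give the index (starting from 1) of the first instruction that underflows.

2

PUSH -1 -> -1
ADD  — needs 2 operands, stack has 1 → underflow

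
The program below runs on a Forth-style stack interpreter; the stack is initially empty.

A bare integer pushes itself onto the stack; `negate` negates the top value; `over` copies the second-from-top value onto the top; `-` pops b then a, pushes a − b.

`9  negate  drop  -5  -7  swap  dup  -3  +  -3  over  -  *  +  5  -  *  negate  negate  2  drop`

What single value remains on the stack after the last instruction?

350

9      → 9
negate → -9
drop   → (empty)
-5     → -5
-7     → -5 -7
swap   → -7 -5
dup    → -7 -5 -5
-3     → -7 -5 -5 -3
+      → -7 -5 -8
-3     → -7 -5 -8 -3
over   → -7 -5 -8 -3 -8
-      → -7 -5 -8 5
*      → -7 -5 -40
+      → -7 -45
5      → -7 -45 5
-      → -7 -50
*      → 350
negate → -350
negate → 350
2      → 350 2
drop   → 350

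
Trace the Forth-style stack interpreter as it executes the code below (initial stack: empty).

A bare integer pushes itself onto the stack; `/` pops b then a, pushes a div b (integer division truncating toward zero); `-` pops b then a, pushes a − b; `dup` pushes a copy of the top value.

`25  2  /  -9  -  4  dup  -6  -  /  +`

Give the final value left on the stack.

25  : [25]
2   : [25, 2]
/   : [12]
-9  : [12, -9]
-   : [21]
4   : [21, 4]
dup : [21, 4, 4]
-6  : [21, 4, 4, -6]
-   : [21, 4, 10]
/   : [21, 0]
+   : [21]

21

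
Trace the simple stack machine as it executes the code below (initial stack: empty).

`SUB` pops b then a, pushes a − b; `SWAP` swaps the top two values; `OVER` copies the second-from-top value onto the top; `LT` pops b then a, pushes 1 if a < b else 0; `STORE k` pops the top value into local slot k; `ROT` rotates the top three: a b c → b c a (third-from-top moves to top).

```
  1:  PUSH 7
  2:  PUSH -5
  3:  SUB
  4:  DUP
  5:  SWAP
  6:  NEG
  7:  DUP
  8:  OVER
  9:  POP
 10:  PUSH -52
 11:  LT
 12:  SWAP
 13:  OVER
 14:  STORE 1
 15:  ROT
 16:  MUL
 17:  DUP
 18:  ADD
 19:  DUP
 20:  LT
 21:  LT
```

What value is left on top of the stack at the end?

PUSH 7    [7]
PUSH -5   [7, -5]
SUB       [12]
DUP       [12, 12]
SWAP      [12, 12]
NEG       [12, -12]
DUP       [12, -12, -12]
OVER      [12, -12, -12, -12]
POP       [12, -12, -12]
PUSH -52  [12, -12, -12, -52]
LT        [12, -12, 0]
SWAP      [12, 0, -12]
OVER      [12, 0, -12, 0]
STORE 1   [12, 0, -12]
ROT       [0, -12, 12]
MUL       [0, -144]
DUP       [0, -144, -144]
ADD       [0, -288]
DUP       [0, -288, -288]
LT        [0, 0]
LT        [0]

0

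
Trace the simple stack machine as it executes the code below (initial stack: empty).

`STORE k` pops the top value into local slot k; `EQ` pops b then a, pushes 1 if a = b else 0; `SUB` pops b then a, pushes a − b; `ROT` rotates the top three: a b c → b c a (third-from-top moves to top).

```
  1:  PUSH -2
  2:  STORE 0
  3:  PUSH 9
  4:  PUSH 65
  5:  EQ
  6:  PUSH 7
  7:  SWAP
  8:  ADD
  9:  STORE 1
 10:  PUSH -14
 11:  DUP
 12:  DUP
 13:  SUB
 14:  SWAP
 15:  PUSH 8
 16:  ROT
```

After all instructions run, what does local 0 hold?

PUSH -2  → [-2]
STORE 0  → []
PUSH 9   → [9]
PUSH 65  → [9, 65]
EQ       → [0]
PUSH 7   → [0, 7]
SWAP     → [7, 0]
ADD      → [7]
STORE 1  → []
PUSH -14 → [-14]
DUP      → [-14, -14]
DUP      → [-14, -14, -14]
SUB      → [-14, 0]
SWAP     → [0, -14]
PUSH 8   → [0, -14, 8]
ROT      → [-14, 8, 0]

-2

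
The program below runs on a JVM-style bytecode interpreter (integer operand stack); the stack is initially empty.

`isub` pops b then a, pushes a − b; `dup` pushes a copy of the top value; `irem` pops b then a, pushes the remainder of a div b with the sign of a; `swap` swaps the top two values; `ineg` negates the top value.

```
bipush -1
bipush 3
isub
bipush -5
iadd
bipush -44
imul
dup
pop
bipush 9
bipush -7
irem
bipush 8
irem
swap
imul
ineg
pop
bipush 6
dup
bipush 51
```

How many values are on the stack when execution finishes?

bipush -1  → [-1]
bipush 3   → [-1, 3]
isub       → [-4]
bipush -5  → [-4, -5]
iadd       → [-9]
bipush -44 → [-9, -44]
imul       → [396]
dup        → [396, 396]
pop        → [396]
bipush 9   → [396, 9]
bipush -7  → [396, 9, -7]
irem       → [396, 2]
bipush 8   → [396, 2, 8]
irem       → [396, 2]
swap       → [2, 396]
imul       → [792]
ineg       → [-792]
pop        → []
bipush 6   → [6]
dup        → [6, 6]
bipush 51  → [6, 6, 51]

3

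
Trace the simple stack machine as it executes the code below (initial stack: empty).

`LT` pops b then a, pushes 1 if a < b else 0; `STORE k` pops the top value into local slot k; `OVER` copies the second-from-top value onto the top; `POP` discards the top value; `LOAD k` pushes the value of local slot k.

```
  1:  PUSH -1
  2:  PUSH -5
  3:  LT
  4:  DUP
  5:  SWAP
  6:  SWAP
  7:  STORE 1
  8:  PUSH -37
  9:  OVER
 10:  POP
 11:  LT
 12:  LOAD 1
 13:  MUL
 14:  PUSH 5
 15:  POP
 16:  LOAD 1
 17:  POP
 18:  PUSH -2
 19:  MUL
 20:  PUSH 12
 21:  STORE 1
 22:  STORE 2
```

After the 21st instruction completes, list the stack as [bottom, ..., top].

[0]

PUSH -1  → [-1]
PUSH -5  → [-1, -5]
LT       → [0]
DUP      → [0, 0]
SWAP     → [0, 0]
SWAP     → [0, 0]
STORE 1  → [0]
PUSH -37 → [0, -37]
OVER     → [0, -37, 0]
POP      → [0, -37]
LT       → [0]
LOAD 1   → [0, 0]
MUL      → [0]
PUSH 5   → [0, 5]
POP      → [0]
LOAD 1   → [0, 0]
POP      → [0]
PUSH -2  → [0, -2]
MUL      → [0]
PUSH 12  → [0, 12]
STORE 1  → [0]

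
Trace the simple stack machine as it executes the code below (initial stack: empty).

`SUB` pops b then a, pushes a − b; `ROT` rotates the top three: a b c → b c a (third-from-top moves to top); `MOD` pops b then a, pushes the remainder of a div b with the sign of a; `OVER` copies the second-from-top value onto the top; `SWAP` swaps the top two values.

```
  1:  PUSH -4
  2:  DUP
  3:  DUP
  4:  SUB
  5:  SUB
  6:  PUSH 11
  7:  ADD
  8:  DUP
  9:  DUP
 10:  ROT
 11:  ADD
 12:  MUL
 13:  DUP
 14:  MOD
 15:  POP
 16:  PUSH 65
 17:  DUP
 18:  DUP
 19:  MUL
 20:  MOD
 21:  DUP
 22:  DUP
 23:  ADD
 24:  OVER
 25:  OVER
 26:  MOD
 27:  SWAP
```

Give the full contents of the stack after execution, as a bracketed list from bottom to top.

PUSH -4  -4
DUP      -4 -4
DUP      -4 -4 -4
SUB      -4 0
SUB      -4
PUSH 11  -4 11
ADD      7
DUP      7 7
DUP      7 7 7
ROT      7 7 7
ADD      7 14
MUL      98
DUP      98 98
MOD      0
POP      (empty)
PUSH 65  65
DUP      65 65
DUP      65 65 65
MUL      65 4225
MOD      65
DUP      65 65
DUP      65 65 65
ADD      65 130
OVER     65 130 65
OVER     65 130 65 130
MOD      65 130 65
SWAP     65 65 130

[65, 65, 130]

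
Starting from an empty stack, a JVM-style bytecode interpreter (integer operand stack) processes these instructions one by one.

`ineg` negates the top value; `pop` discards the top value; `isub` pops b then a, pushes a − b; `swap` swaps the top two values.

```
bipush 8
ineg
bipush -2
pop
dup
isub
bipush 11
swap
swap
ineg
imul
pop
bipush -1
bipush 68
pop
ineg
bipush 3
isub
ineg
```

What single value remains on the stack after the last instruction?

bipush 8   8
ineg       -8
bipush -2  -8 -2
pop        -8
dup        -8 -8
isub       0
bipush 11  0 11
swap       11 0
swap       0 11
ineg       0 -11
imul       0
pop        (empty)
bipush -1  -1
bipush 68  -1 68
pop        -1
ineg       1
bipush 3   1 3
isub       -2
ineg       2

2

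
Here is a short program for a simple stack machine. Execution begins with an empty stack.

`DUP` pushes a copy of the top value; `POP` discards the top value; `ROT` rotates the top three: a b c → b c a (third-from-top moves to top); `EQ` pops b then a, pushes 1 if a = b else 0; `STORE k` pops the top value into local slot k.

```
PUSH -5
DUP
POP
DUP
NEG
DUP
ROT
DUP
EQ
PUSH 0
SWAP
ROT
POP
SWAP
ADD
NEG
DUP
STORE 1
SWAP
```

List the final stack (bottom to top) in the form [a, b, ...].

[-1, 5]

PUSH -5 → [-5]
DUP     → [-5, -5]
POP     → [-5]
DUP     → [-5, -5]
NEG     → [-5, 5]
DUP     → [-5, 5, 5]
ROT     → [5, 5, -5]
DUP     → [5, 5, -5, -5]
EQ      → [5, 5, 1]
PUSH 0  → [5, 5, 1, 0]
SWAP    → [5, 5, 0, 1]
ROT     → [5, 0, 1, 5]
POP     → [5, 0, 1]
SWAP    → [5, 1, 0]
ADD     → [5, 1]
NEG     → [5, -1]
DUP     → [5, -1, -1]
STORE 1 → [5, -1]
SWAP    → [-1, 5]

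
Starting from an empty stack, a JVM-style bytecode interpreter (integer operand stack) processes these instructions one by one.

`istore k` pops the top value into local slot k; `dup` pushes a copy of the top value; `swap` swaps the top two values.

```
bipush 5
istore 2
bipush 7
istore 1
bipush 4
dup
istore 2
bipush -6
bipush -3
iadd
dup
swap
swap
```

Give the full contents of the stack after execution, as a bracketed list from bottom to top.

[4, -9, -9]

bipush 5  -> [5]
istore 2  -> []
bipush 7  -> [7]
istore 1  -> []
bipush 4  -> [4]
dup       -> [4, 4]
istore 2  -> [4]
bipush -6 -> [4, -6]
bipush -3 -> [4, -6, -3]
iadd      -> [4, -9]
dup       -> [4, -9, -9]
swap      -> [4, -9, -9]
swap      -> [4, -9, -9]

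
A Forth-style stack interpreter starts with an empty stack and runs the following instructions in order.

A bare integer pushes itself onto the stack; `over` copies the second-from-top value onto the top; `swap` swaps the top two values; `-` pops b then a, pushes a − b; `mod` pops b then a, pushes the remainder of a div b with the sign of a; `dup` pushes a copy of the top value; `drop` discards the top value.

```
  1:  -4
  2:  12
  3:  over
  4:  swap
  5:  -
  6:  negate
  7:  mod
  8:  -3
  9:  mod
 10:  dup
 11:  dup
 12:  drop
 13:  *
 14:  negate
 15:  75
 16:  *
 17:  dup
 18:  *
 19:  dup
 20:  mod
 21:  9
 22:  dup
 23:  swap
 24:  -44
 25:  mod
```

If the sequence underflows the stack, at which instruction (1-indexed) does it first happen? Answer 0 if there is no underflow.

0

-4     : -4
12     : -4 12
over   : -4 12 -4
swap   : -4 -4 12
-      : -4 -16
negate : -4 16
mod    : -4
-3     : -4 -3
mod    : -1
dup    : -1 -1
dup    : -1 -1 -1
drop   : -1 -1
*      : 1
negate : -1
75     : -1 75
*      : -75
dup    : -75 -75
*      : 5625
dup    : 5625 5625
mod    : 0
9      : 0 9
dup    : 0 9 9
swap   : 0 9 9
-44    : 0 9 9 -44
mod    : 0 9 9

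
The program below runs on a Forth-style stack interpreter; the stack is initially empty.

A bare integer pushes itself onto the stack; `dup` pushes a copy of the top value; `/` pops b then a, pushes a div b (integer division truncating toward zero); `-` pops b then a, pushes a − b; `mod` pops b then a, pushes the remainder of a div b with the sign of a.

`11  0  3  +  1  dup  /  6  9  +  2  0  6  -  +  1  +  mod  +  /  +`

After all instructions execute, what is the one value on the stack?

14

11  → 11
0   → 11 0
3   → 11 0 3
+   → 11 3
1   → 11 3 1
dup → 11 3 1 1
/   → 11 3 1
6   → 11 3 1 6
9   → 11 3 1 6 9
+   → 11 3 1 15
2   → 11 3 1 15 2
0   → 11 3 1 15 2 0
6   → 11 3 1 15 2 0 6
-   → 11 3 1 15 2 -6
+   → 11 3 1 15 -4
1   → 11 3 1 15 -4 1
+   → 11 3 1 15 -3
mod → 11 3 1 0
+   → 11 3 1
/   → 11 3
+   → 14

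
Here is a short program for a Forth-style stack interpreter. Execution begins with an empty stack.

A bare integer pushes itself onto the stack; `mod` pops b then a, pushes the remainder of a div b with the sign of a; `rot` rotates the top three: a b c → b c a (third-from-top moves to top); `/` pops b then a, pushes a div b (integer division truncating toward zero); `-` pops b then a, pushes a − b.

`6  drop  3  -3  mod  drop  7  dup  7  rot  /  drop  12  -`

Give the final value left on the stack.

-5

6    -> 6
drop -> (empty)
3    -> 3
-3   -> 3 -3
mod  -> 0
drop -> (empty)
7    -> 7
dup  -> 7 7
7    -> 7 7 7
rot  -> 7 7 7
/    -> 7 1
drop -> 7
12   -> 7 12
-    -> -5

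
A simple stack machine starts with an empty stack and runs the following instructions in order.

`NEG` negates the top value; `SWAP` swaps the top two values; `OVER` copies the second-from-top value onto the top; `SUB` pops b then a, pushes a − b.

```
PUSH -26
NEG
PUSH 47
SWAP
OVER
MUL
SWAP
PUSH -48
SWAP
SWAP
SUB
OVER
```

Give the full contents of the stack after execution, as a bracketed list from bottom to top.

[1222, 95, 1222]

PUSH -26 : [-26]
NEG      : [26]
PUSH 47  : [26, 47]
SWAP     : [47, 26]
OVER     : [47, 26, 47]
MUL      : [47, 1222]
SWAP     : [1222, 47]
PUSH -48 : [1222, 47, -48]
SWAP     : [1222, -48, 47]
SWAP     : [1222, 47, -48]
SUB      : [1222, 95]
OVER     : [1222, 95, 1222]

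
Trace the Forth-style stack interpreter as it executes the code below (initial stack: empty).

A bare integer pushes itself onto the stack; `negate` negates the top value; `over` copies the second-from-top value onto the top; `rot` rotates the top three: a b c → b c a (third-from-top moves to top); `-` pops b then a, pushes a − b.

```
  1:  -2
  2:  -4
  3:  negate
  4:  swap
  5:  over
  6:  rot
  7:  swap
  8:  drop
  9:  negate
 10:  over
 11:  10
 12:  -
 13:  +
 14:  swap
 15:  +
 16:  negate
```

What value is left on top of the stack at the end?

18

-2     → [-2]
-4     → [-2, -4]
negate → [-2, 4]
swap   → [4, -2]
over   → [4, -2, 4]
rot    → [-2, 4, 4]
swap   → [-2, 4, 4]
drop   → [-2, 4]
negate → [-2, -4]
over   → [-2, -4, -2]
10     → [-2, -4, -2, 10]
-      → [-2, -4, -12]
+      → [-2, -16]
swap   → [-16, -2]
+      → [-18]
negate → [18]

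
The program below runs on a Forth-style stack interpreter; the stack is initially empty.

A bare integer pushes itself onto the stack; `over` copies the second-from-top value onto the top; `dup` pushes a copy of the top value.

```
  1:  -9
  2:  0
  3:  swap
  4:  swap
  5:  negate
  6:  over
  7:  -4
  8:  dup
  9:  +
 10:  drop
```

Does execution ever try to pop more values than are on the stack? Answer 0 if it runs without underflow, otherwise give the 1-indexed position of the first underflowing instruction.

-9     -> [-9]
0      -> [-9, 0]
swap   -> [0, -9]
swap   -> [-9, 0]
negate -> [-9, 0]
over   -> [-9, 0, -9]
-4     -> [-9, 0, -9, -4]
dup    -> [-9, 0, -9, -4, -4]
+      -> [-9, 0, -9, -8]
drop   -> [-9, 0, -9]

0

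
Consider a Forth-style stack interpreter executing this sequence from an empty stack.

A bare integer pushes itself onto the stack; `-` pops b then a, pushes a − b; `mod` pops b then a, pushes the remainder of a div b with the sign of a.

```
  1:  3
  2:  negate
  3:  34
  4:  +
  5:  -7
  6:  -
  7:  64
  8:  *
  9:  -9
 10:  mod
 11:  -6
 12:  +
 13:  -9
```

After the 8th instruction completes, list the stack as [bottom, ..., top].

3      : 3
negate : -3
34     : -3 34
+      : 31
-7     : 31 -7
-      : 38
64     : 38 64
*      : 2432

[2432]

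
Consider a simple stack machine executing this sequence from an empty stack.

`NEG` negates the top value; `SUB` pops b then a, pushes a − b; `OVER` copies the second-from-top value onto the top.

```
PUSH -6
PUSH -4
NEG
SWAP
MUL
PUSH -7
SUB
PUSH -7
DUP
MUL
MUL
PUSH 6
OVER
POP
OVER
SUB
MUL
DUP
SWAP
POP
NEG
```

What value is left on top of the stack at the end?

698887

PUSH -6 -> [-6]
PUSH -4 -> [-6, -4]
NEG     -> [-6, 4]
SWAP    -> [4, -6]
MUL     -> [-24]
PUSH -7 -> [-24, -7]
SUB     -> [-17]
PUSH -7 -> [-17, -7]
DUP     -> [-17, -7, -7]
MUL     -> [-17, 49]
MUL     -> [-833]
PUSH 6  -> [-833, 6]
OVER    -> [-833, 6, -833]
POP     -> [-833, 6]
OVER    -> [-833, 6, -833]
SUB     -> [-833, 839]
MUL     -> [-698887]
DUP     -> [-698887, -698887]
SWAP    -> [-698887, -698887]
POP     -> [-698887]
NEG     -> [698887]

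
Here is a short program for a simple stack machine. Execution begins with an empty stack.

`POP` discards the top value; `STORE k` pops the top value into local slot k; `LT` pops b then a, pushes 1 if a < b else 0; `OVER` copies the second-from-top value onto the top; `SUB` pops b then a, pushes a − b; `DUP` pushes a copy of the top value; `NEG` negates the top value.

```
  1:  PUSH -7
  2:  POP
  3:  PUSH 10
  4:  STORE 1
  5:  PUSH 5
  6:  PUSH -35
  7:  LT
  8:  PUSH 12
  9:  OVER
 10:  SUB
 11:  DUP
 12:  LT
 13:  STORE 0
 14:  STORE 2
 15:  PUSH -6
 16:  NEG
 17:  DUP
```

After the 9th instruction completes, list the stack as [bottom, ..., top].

PUSH -7  → [-7]
POP      → []
PUSH 10  → [10]
STORE 1  → []
PUSH 5   → [5]
PUSH -35 → [5, -35]
LT       → [0]
PUSH 12  → [0, 12]
OVER     → [0, 12, 0]

[0, 12, 0]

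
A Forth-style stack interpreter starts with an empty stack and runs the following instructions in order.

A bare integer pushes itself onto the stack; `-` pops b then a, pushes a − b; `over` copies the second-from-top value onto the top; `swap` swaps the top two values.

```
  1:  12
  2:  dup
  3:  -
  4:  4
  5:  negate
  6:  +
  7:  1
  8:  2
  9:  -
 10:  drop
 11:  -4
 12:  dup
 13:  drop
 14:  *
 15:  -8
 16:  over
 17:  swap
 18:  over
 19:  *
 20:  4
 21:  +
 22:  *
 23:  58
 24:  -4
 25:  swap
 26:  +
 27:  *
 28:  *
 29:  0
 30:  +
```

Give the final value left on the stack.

12     → [12]
dup    → [12, 12]
-      → [0]
4      → [0, 4]
negate → [0, -4]
+      → [-4]
1      → [-4, 1]
2      → [-4, 1, 2]
-      → [-4, -1]
drop   → [-4]
-4     → [-4, -4]
dup    → [-4, -4, -4]
drop   → [-4, -4]
*      → [16]
-8     → [16, -8]
over   → [16, -8, 16]
swap   → [16, 16, -8]
over   → [16, 16, -8, 16]
*      → [16, 16, -128]
4      → [16, 16, -128, 4]
+      → [16, 16, -124]
*      → [16, -1984]
58     → [16, -1984, 58]
-4     → [16, -1984, 58, -4]
swap   → [16, -1984, -4, 58]
+      → [16, -1984, 54]
*      → [16, -107136]
*      → [-1714176]
0      → [-1714176, 0]
+      → [-1714176]

-1714176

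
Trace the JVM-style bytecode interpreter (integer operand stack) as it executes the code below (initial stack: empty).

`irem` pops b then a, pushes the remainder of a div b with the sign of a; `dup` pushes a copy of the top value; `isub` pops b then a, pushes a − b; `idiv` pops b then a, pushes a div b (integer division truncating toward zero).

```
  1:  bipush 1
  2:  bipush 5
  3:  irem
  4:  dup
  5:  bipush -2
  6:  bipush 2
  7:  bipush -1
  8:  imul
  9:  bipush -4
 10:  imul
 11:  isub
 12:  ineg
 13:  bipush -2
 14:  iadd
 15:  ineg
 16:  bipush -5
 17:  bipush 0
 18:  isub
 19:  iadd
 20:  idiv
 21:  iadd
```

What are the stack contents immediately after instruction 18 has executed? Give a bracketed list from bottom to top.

[1, 1, -8, -5]

bipush 1  → 1
bipush 5  → 1 5
irem      → 1
dup       → 1 1
bipush -2 → 1 1 -2
bipush 2  → 1 1 -2 2
bipush -1 → 1 1 -2 2 -1
imul      → 1 1 -2 -2
bipush -4 → 1 1 -2 -2 -4
imul      → 1 1 -2 8
isub      → 1 1 -10
ineg      → 1 1 10
bipush -2 → 1 1 10 -2
iadd      → 1 1 8
ineg      → 1 1 -8
bipush -5 → 1 1 -8 -5
bipush 0  → 1 1 -8 -5 0
isub      → 1 1 -8 -5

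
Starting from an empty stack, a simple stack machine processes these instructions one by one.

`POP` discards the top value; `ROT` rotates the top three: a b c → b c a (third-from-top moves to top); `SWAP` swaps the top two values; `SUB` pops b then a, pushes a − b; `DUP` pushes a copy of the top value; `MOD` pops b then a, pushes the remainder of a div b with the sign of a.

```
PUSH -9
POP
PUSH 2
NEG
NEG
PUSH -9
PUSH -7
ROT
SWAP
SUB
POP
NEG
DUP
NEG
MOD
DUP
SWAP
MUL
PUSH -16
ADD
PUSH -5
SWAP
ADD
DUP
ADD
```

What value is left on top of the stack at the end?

-42

PUSH -9  : [-9]
POP      : []
PUSH 2   : [2]
NEG      : [-2]
NEG      : [2]
PUSH -9  : [2, -9]
PUSH -7  : [2, -9, -7]
ROT      : [-9, -7, 2]
SWAP     : [-9, 2, -7]
SUB      : [-9, 9]
POP      : [-9]
NEG      : [9]
DUP      : [9, 9]
NEG      : [9, -9]
MOD      : [0]
DUP      : [0, 0]
SWAP     : [0, 0]
MUL      : [0]
PUSH -16 : [0, -16]
ADD      : [-16]
PUSH -5  : [-16, -5]
SWAP     : [-5, -16]
ADD      : [-21]
DUP      : [-21, -21]
ADD      : [-42]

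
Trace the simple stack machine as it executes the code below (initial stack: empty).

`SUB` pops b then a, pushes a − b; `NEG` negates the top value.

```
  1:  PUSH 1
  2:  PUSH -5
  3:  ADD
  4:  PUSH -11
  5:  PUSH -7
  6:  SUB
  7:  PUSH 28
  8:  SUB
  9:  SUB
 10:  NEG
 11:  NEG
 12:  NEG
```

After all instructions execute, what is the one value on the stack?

-28

PUSH 1    [1]
PUSH -5   [1, -5]
ADD       [-4]
PUSH -11  [-4, -11]
PUSH -7   [-4, -11, -7]
SUB       [-4, -4]
PUSH 28   [-4, -4, 28]
SUB       [-4, -32]
SUB       [28]
NEG       [-28]
NEG       [28]
NEG       [-28]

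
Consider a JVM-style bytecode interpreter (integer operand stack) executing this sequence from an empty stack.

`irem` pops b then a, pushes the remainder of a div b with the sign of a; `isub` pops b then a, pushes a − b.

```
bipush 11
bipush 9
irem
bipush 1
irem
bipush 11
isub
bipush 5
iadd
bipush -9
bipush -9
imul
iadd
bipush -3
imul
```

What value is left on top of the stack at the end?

-225

bipush 11 : [11]
bipush 9  : [11, 9]
irem      : [2]
bipush 1  : [2, 1]
irem      : [0]
bipush 11 : [0, 11]
isub      : [-11]
bipush 5  : [-11, 5]
iadd      : [-6]
bipush -9 : [-6, -9]
bipush -9 : [-6, -9, -9]
imul      : [-6, 81]
iadd      : [75]
bipush -3 : [75, -3]
imul      : [-225]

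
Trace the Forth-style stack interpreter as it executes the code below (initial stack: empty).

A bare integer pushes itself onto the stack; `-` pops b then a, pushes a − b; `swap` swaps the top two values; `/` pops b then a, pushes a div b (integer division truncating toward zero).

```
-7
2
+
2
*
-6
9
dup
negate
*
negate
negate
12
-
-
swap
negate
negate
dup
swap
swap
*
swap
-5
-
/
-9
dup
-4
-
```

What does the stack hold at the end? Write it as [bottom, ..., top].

[1, -9, -5]

-7     -> [-7]
2      -> [-7, 2]
+      -> [-5]
2      -> [-5, 2]
*      -> [-10]
-6     -> [-10, -6]
9      -> [-10, -6, 9]
dup    -> [-10, -6, 9, 9]
negate -> [-10, -6, 9, -9]
*      -> [-10, -6, -81]
negate -> [-10, -6, 81]
negate -> [-10, -6, -81]
12     -> [-10, -6, -81, 12]
-      -> [-10, -6, -93]
-      -> [-10, 87]
swap   -> [87, -10]
negate -> [87, 10]
negate -> [87, -10]
dup    -> [87, -10, -10]
swap   -> [87, -10, -10]
swap   -> [87, -10, -10]
*      -> [87, 100]
swap   -> [100, 87]
-5     -> [100, 87, -5]
-      -> [100, 92]
/      -> [1]
-9     -> [1, -9]
dup    -> [1, -9, -9]
-4     -> [1, -9, -9, -4]
-      -> [1, -9, -5]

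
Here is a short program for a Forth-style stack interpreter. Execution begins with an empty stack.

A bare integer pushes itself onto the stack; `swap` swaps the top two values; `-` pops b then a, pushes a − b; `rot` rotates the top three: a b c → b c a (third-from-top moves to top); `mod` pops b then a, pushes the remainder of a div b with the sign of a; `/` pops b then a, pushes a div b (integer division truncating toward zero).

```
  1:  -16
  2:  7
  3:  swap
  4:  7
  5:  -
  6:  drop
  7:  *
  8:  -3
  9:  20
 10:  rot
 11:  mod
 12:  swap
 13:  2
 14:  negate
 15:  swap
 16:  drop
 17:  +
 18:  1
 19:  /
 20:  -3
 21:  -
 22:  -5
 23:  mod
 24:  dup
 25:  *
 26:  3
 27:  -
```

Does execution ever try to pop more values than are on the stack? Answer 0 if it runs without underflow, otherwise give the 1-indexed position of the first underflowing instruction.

-16  -> -16
7    -> -16 7
swap -> 7 -16
7    -> 7 -16 7
-    -> 7 -23
drop -> 7
*  — needs 2 operands, stack has 1 → underflow

7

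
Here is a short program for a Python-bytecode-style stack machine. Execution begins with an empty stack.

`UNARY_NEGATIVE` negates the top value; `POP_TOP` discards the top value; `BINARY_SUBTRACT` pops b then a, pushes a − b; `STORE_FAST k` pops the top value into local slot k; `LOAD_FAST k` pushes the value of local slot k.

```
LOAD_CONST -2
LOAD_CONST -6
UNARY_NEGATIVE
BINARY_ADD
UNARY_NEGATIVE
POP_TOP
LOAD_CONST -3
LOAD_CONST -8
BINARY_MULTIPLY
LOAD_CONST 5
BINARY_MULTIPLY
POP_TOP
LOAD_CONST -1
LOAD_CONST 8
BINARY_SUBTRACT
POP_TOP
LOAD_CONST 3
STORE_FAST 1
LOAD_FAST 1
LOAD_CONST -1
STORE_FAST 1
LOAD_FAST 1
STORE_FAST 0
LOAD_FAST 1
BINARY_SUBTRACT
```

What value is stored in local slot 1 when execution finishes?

LOAD_CONST -2    [-2]
LOAD_CONST -6    [-2, -6]
UNARY_NEGATIVE   [-2, 6]
BINARY_ADD       [4]
UNARY_NEGATIVE   [-4]
POP_TOP          []
LOAD_CONST -3    [-3]
LOAD_CONST -8    [-3, -8]
BINARY_MULTIPLY  [24]
LOAD_CONST 5     [24, 5]
BINARY_MULTIPLY  [120]
POP_TOP          []
LOAD_CONST -1    [-1]
LOAD_CONST 8     [-1, 8]
BINARY_SUBTRACT  [-9]
POP_TOP          []
LOAD_CONST 3     [3]
STORE_FAST 1     []
LOAD_FAST 1      [3]
LOAD_CONST -1    [3, -1]
STORE_FAST 1     [3]
LOAD_FAST 1      [3, -1]
STORE_FAST 0     [3]
LOAD_FAST 1      [3, -1]
BINARY_SUBTRACT  [4]

-1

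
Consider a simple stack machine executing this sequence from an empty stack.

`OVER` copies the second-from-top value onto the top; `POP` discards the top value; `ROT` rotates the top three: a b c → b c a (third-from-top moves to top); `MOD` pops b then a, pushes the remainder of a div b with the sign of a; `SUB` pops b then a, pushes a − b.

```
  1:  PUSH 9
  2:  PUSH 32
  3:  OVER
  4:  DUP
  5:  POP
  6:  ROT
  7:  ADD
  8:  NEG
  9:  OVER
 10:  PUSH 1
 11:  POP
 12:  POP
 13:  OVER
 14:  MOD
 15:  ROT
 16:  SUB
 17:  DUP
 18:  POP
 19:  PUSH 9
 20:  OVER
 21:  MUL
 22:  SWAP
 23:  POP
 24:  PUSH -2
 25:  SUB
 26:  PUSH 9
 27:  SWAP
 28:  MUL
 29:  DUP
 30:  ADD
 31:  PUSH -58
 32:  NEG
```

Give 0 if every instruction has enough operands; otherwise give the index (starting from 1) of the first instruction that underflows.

15

PUSH 9  → 9
PUSH 32 → 9 32
OVER    → 9 32 9
DUP     → 9 32 9 9
POP     → 9 32 9
ROT     → 32 9 9
ADD     → 32 18
NEG     → 32 -18
OVER    → 32 -18 32
PUSH 1  → 32 -18 32 1
POP     → 32 -18 32
POP     → 32 -18
OVER    → 32 -18 32
MOD     → 32 -18
ROT  — needs 3 operands, stack has 2 → underflow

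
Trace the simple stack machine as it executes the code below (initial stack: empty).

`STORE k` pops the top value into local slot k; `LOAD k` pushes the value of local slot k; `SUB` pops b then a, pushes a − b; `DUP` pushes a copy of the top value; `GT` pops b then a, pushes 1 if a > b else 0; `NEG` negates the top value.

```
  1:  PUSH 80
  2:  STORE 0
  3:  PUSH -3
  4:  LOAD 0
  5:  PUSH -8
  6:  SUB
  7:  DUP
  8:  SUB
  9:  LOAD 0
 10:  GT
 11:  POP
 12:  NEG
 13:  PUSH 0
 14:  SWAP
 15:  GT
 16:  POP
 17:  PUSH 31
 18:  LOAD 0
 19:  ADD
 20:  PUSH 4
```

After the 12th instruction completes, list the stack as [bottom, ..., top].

[3]

PUSH 80 → [80]
STORE 0 → []
PUSH -3 → [-3]
LOAD 0  → [-3, 80]
PUSH -8 → [-3, 80, -8]
SUB     → [-3, 88]
DUP     → [-3, 88, 88]
SUB     → [-3, 0]
LOAD 0  → [-3, 0, 80]
GT      → [-3, 0]
POP     → [-3]
NEG     → [3]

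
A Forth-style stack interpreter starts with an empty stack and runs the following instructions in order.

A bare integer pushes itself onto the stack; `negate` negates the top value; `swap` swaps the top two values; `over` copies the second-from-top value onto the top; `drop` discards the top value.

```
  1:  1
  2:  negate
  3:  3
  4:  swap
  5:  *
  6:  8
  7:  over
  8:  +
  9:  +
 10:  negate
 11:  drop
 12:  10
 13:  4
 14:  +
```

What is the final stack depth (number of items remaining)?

1

1      : 1
negate : -1
3      : -1 3
swap   : 3 -1
*      : -3
8      : -3 8
over   : -3 8 -3
+      : -3 5
+      : 2
negate : -2
drop   : (empty)
10     : 10
4      : 10 4
+      : 14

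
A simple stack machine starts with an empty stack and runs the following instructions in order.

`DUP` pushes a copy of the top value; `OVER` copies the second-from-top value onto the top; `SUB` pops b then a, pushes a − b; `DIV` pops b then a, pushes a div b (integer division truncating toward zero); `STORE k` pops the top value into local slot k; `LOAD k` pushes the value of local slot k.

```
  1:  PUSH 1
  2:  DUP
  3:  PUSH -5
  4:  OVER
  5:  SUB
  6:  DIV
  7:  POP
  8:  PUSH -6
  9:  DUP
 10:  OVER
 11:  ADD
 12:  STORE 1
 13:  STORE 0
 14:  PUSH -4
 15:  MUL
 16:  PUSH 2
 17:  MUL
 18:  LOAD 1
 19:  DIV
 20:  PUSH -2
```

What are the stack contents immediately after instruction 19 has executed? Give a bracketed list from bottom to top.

[0]

PUSH 1  : [1]
DUP     : [1, 1]
PUSH -5 : [1, 1, -5]
OVER    : [1, 1, -5, 1]
SUB     : [1, 1, -6]
DIV     : [1, 0]
POP     : [1]
PUSH -6 : [1, -6]
DUP     : [1, -6, -6]
OVER    : [1, -6, -6, -6]
ADD     : [1, -6, -12]
STORE 1 : [1, -6]
STORE 0 : [1]
PUSH -4 : [1, -4]
MUL     : [-4]
PUSH 2  : [-4, 2]
MUL     : [-8]
LOAD 1  : [-8, -12]
DIV     : [0]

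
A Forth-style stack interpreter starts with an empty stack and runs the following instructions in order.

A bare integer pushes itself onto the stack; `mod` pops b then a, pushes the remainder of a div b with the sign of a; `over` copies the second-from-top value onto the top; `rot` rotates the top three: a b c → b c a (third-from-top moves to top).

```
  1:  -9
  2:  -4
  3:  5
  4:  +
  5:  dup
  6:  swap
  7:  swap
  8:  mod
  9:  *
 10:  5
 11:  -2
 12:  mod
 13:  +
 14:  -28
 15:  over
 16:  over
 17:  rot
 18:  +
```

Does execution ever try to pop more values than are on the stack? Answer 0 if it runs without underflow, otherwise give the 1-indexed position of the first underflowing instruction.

-9   -> [-9]
-4   -> [-9, -4]
5    -> [-9, -4, 5]
+    -> [-9, 1]
dup  -> [-9, 1, 1]
swap -> [-9, 1, 1]
swap -> [-9, 1, 1]
mod  -> [-9, 0]
*    -> [0]
5    -> [0, 5]
-2   -> [0, 5, -2]
mod  -> [0, 1]
+    -> [1]
-28  -> [1, -28]
over -> [1, -28, 1]
over -> [1, -28, 1, -28]
rot  -> [1, 1, -28, -28]
+    -> [1, 1, -56]

0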